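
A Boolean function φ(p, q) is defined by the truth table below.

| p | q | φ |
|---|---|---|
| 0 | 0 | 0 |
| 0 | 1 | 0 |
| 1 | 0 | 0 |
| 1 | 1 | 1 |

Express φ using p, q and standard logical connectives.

φ(p, q) = p and q

Only row (1,1) gives 1. That row's minterm p·q is φ directly.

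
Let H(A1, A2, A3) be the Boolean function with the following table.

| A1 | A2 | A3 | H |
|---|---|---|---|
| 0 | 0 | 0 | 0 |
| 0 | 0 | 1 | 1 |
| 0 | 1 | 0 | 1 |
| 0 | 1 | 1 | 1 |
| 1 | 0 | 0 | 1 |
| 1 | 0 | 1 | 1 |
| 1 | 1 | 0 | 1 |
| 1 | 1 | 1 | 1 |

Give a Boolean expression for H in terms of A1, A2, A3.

H(A1, A2, A3) = (A1 ∨ A2) ∨ A3

The output is 1 whenever at least one input is 1 — the OR of all inputs.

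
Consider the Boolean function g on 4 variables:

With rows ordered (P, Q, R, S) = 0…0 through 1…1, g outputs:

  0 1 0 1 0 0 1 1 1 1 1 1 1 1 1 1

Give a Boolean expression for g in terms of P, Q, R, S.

g(P, Q, R, S) = ((((((P' · Q') · R') · S') + (((P' · Q') · R) · S')) + (((P' · Q) · R') · S')) + (((P' · Q) · R') · S))'

The 0-rows are (0,0,0,0), (0,0,1,0), (0,1,0,0), (0,1,0,1). Take each as a conjunction (¬P·¬Q·¬R·¬S, ¬P·¬Q·R·¬S, ¬P·Q·¬R·¬S, ¬P·Q·¬R·S), form their disjunction, and complement — that gives a formula that is 1 everywhere g is.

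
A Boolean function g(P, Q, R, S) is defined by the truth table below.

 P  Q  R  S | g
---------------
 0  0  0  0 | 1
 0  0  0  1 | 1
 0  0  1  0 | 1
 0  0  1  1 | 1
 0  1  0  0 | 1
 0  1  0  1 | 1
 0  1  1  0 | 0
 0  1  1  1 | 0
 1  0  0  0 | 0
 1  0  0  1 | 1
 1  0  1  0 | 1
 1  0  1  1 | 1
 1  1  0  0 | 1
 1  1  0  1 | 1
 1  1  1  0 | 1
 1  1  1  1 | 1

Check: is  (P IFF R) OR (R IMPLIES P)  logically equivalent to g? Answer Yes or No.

No

Evaluate (P IFF R) OR (R IMPLIES P) on each row and compare to g:
  P=0, Q=0, R=0, S=0: formula gives 1, g = 1 ✓
  P=0, Q=0, R=0, S=1: formula gives 1, g = 1 ✓
  P=0, Q=0, R=1, S=0: formula gives 0, but g = 1 ✗
Row (0,0,1,0) is a counterexample, so the formula is not equivalent to g.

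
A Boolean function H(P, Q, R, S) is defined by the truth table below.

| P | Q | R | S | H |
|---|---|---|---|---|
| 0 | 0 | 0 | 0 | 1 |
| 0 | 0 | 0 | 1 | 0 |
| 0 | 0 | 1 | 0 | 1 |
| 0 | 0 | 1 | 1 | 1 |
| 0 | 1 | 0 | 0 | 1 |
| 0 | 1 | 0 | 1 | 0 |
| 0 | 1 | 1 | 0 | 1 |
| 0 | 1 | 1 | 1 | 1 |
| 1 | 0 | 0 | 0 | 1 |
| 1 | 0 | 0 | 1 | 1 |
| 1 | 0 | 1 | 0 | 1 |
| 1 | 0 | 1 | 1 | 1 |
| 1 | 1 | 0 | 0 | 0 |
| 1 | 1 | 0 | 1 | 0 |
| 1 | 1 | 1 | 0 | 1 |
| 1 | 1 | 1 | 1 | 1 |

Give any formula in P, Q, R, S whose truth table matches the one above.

H(P, Q, R, S) = ¬((((((¬P ∧ ¬Q) ∧ ¬R) ∧ S) ∨ (((¬P ∧ Q) ∧ ¬R) ∧ S)) ∨ (((P ∧ Q) ∧ ¬R) ∧ ¬S)) ∨ (((P ∧ Q) ∧ ¬R) ∧ S))

The 0-rows are (0,0,0,1), (0,1,0,1), (1,1,0,0), (1,1,0,1). Take each as a conjunction (¬P·¬Q·¬R·S, ¬P·Q·¬R·S, P·Q·¬R·¬S, P·Q·¬R·S), form their disjunction, and complement — that gives a formula that is 1 everywhere H is.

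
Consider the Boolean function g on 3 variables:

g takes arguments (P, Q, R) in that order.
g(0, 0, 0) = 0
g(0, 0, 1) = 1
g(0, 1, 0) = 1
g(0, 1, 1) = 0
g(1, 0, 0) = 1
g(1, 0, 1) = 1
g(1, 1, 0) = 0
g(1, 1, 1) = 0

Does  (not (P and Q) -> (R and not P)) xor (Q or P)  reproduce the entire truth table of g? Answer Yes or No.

Yes

Evaluate (not (P and Q) -> (R and not P)) xor (Q or P) on each row and compare to g:
  P=0, Q=0, R=0: formula gives 0, g = 0 ✓
  P=0, Q=0, R=1: formula gives 1, g = 1 ✓
  P=0, Q=1, R=0: formula gives 1, g = 1 ✓
  P=0, Q=1, R=1: formula gives 0, g = 0 ✓
  P=1, Q=0, R=0: formula gives 1, g = 1 ✓
  …and likewise for the remaining 3 rows.
All 8 rows match — the expression computes g exactly.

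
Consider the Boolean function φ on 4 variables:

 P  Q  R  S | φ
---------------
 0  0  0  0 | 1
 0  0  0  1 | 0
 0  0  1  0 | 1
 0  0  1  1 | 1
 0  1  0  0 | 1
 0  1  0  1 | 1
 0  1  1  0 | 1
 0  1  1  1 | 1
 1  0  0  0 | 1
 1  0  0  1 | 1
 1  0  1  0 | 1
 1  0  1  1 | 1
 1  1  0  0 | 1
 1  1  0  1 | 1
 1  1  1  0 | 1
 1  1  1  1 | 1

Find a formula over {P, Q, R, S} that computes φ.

Only row (0,0,0,1) gives 0. So φ is 1 everywhere except there — the complement of the minterm ¬P·¬Q·¬R·S.

φ(P, Q, R, S) = not (((not P and not Q) and not R) and S)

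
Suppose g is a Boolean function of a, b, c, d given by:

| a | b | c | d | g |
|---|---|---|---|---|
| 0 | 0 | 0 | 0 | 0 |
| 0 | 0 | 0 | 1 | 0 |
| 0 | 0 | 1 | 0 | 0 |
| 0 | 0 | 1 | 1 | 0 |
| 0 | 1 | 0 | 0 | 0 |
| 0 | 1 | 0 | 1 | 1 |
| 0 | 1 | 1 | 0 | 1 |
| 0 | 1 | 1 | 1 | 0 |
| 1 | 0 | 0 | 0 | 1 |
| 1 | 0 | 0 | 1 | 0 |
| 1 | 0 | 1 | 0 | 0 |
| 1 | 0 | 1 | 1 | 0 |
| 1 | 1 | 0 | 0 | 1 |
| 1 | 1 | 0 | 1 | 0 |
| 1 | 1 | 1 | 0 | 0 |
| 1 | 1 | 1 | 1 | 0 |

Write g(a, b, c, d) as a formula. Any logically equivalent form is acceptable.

g(a, b, c, d) = (((((¬a ∧ b) ∧ ¬c) ∧ d) ∨ (((¬a ∧ b) ∧ c) ∧ ¬d)) ∨ (((a ∧ ¬b) ∧ ¬c) ∧ ¬d)) ∨ (((a ∧ b) ∧ ¬c) ∧ ¬d)

The 1-rows are (0,1,0,1), (0,1,1,0), (1,0,0,0), (1,1,0,0). Each contributes one minterm — ¬a·b·¬c·d; ¬a·b·c·¬d; a·¬b·¬c·¬d; a·b·¬c·¬d — and their disjunction is a sum-of-products form of g.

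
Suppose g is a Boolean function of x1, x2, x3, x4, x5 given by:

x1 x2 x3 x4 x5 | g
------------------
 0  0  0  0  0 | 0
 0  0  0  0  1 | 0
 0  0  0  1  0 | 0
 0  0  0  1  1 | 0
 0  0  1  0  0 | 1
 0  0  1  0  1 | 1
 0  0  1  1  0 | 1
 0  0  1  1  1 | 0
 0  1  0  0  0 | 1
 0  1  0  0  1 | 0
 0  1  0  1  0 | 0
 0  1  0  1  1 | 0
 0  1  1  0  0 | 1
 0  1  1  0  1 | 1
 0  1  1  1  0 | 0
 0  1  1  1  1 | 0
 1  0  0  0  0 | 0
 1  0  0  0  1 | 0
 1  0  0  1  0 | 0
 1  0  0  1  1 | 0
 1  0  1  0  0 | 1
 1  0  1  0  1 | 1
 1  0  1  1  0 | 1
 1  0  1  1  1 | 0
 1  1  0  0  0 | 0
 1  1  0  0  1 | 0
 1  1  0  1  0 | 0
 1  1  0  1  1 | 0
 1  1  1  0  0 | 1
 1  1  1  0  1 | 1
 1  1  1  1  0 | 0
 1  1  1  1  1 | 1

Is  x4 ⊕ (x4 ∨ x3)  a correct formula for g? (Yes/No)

Check the formula against g row by row:
  x1=0, x2=0, x3=0, x4=0, x5=0: formula gives 0, g = 0 ✓
  x1=0, x2=0, x3=0, x4=0, x5=1: formula gives 0, g = 0 ✓
  x1=0, x2=0, x3=0, x4=1, x5=0: formula gives 0, g = 0 ✓
  x1=0, x2=0, x3=0, x4=1, x5=1: formula gives 0, g = 0 ✓
  …
  x1=0, x2=0, x3=1, x4=1, x5=0: formula gives 0, but g = 1 ✗
Row (0,0,1,1,0) is a counterexample, so the formula is not equivalent to g.

No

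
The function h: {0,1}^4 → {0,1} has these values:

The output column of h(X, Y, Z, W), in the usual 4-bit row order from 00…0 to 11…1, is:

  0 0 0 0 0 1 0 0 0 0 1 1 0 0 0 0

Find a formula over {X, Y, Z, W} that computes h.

h(X, Y, Z, W) = ((((X' · Y) · Z') · W) + (((X · Y') · Z) · W')) + (((X · Y') · Z) · W)

The 1-rows are (0,1,0,1), (1,0,1,0), (1,0,1,1). Each contributes one minterm — ¬X·Y·¬Z·W; X·¬Y·Z·¬W; X·¬Y·Z·W — and their disjunction is a sum-of-products form of h.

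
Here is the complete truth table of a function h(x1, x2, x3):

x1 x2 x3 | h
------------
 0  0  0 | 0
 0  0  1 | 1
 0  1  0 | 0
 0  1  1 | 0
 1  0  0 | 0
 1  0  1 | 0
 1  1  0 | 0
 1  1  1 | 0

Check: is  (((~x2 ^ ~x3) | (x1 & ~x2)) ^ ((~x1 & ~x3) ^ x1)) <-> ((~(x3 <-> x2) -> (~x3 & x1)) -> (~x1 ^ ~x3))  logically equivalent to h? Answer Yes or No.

Test each input against both h and the formula:
  x1=0, x2=0, x3=0: formula gives 0, h = 0 ✓
  x1=0, x2=0, x3=1: formula gives 1, h = 1 ✓
  x1=0, x2=1, x3=0: formula gives 0, h = 0 ✓
  x1=0, x2=1, x3=1: formula gives 0, h = 0 ✓
  x1=1, x2=0, x3=0: formula gives 0, h = 0 ✓
  … (the remaining 3 rows also agree.)
All 8 rows match — the expression computes h exactly.

Yes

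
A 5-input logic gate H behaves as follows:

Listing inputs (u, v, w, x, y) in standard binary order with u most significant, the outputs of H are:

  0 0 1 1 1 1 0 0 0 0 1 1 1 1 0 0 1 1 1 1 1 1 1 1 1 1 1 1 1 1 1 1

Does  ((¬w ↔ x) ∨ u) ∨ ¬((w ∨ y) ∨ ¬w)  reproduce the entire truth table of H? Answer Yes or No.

Test each input against both H and the formula:
  u=0, v=0, w=0, x=0, y=0: formula gives 0, H = 0 ✓
  u=0, v=0, w=0, x=0, y=1: formula gives 0, H = 0 ✓
  u=0, v=0, w=0, x=1, y=0: formula gives 1, H = 1 ✓
  u=0, v=0, w=0, x=1, y=1: formula gives 1, H = 1 ✓
  … (the remaining 28 rows also agree.)
Every row agrees, so the formula is equivalent.

Yes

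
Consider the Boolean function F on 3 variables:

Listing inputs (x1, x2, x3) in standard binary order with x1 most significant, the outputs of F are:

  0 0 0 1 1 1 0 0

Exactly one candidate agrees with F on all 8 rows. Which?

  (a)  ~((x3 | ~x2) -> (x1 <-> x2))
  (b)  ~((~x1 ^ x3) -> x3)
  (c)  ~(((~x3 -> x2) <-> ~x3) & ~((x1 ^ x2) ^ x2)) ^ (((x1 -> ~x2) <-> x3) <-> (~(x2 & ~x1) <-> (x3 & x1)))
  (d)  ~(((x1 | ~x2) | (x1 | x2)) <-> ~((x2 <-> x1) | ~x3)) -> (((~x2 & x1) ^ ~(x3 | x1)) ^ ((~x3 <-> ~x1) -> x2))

(b) fails at (0,0,0): the formula yields 1, F is 0.
(c) fails at (0,0,1): the formula yields 1, F is 0.
(d) fails at (0,0,0): the formula yields 1, F is 0.
Only (a) survives; checking it on all 8 rows confirms it matches F.

a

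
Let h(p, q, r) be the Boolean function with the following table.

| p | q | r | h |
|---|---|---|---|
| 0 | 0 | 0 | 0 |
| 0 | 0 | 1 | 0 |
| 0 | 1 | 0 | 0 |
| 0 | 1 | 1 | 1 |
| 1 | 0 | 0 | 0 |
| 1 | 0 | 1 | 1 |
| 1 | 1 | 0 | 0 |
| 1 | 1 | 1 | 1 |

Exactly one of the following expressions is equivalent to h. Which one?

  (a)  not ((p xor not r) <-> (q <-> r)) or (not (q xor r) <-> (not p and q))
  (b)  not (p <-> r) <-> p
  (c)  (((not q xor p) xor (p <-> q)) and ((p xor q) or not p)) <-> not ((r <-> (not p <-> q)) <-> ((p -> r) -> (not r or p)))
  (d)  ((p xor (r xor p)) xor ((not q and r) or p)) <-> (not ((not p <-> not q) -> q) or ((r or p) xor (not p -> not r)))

d

(a): at (0,0,1) it gives 1, but h = 0 — eliminated.
(b): at (0,0,0) it gives 1, but h = 0 — eliminated.
(c): at (0,0,0) it gives 1, but h = 0 — eliminated.
(d) is the remaining candidate, and it agrees with h on all 8 inputs.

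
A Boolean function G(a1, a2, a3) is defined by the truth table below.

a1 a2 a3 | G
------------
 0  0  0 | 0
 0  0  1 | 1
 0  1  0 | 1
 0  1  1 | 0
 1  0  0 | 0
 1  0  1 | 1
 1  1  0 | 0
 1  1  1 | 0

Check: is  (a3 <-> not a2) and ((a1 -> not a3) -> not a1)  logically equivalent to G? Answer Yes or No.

Yes

Check the formula against G row by row:
  a1=0, a2=0, a3=0: formula gives 0, G = 0 ✓
  a1=0, a2=0, a3=1: formula gives 1, G = 1 ✓
  a1=0, a2=1, a3=0: formula gives 1, G = 1 ✓
  a1=0, a2=1, a3=1: formula gives 0, G = 0 ✓
  a1=1, a2=0, a3=0: formula gives 0, G = 0 ✓
  … (the remaining 3 rows also agree.)
Every row agrees, so the formula is equivalent.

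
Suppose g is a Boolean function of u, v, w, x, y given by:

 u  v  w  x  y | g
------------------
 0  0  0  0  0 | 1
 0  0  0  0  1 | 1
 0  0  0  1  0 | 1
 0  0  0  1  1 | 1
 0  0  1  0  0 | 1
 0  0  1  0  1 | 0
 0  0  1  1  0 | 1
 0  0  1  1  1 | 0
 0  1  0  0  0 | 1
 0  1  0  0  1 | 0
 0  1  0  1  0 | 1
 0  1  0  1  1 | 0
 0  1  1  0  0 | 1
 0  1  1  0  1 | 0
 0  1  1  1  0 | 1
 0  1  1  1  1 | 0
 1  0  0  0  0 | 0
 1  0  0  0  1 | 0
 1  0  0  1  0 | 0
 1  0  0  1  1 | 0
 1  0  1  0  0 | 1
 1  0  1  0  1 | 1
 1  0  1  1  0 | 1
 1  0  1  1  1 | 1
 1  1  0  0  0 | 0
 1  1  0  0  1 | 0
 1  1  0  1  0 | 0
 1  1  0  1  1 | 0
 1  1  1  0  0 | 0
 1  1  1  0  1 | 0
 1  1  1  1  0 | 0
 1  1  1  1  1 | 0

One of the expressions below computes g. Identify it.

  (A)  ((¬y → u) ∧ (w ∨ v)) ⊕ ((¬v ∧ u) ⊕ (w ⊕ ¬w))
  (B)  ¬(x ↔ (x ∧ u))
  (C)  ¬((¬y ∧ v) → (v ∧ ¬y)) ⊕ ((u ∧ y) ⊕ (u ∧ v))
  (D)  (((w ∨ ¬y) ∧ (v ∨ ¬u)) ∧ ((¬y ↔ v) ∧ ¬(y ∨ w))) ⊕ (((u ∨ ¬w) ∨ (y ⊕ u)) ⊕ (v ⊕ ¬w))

A

(B) disagrees with g on (0,0,0,0,0) (formula → 0, table → 1); rule it out.
(C) disagrees with g on (0,0,0,0,0) (formula → 0, table → 1); rule it out.
(D) disagrees with g on (0,0,0,0,0) (formula → 0, table → 1); rule it out.
(A) is the remaining candidate, and it agrees with g on all 32 inputs.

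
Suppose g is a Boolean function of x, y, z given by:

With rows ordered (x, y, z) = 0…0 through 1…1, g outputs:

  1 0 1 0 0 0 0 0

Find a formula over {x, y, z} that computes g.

g(x, y, z) = ((x' · y') · z') + ((x' · y) · z')

g=1 on 2 inputs: (0,0,0), (0,1,0). Reading each as a conjunction of literals (¬x·¬y·¬z, ¬x·y·¬z) and taking the OR gives the canonical DNF.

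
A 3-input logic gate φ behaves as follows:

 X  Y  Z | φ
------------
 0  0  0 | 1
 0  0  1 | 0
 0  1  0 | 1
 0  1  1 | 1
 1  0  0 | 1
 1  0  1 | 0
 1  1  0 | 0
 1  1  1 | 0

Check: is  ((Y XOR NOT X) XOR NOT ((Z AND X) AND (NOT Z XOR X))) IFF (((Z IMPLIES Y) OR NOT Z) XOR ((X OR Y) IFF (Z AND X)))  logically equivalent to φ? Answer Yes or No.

Test each input against both φ and the formula:
  X=0, Y=0, Z=0: formula gives 1, φ = 1 ✓
  X=0, Y=0, Z=1: formula gives 0, φ = 0 ✓
  X=0, Y=1, Z=0: formula gives 1, φ = 1 ✓
  X=0, Y=1, Z=1: formula gives 1, φ = 1 ✓
  X=1, Y=0, Z=0: formula gives 1, φ = 1 ✓
  …and likewise for the remaining 3 rows.
All 8 rows match — the expression computes φ exactly.

Yes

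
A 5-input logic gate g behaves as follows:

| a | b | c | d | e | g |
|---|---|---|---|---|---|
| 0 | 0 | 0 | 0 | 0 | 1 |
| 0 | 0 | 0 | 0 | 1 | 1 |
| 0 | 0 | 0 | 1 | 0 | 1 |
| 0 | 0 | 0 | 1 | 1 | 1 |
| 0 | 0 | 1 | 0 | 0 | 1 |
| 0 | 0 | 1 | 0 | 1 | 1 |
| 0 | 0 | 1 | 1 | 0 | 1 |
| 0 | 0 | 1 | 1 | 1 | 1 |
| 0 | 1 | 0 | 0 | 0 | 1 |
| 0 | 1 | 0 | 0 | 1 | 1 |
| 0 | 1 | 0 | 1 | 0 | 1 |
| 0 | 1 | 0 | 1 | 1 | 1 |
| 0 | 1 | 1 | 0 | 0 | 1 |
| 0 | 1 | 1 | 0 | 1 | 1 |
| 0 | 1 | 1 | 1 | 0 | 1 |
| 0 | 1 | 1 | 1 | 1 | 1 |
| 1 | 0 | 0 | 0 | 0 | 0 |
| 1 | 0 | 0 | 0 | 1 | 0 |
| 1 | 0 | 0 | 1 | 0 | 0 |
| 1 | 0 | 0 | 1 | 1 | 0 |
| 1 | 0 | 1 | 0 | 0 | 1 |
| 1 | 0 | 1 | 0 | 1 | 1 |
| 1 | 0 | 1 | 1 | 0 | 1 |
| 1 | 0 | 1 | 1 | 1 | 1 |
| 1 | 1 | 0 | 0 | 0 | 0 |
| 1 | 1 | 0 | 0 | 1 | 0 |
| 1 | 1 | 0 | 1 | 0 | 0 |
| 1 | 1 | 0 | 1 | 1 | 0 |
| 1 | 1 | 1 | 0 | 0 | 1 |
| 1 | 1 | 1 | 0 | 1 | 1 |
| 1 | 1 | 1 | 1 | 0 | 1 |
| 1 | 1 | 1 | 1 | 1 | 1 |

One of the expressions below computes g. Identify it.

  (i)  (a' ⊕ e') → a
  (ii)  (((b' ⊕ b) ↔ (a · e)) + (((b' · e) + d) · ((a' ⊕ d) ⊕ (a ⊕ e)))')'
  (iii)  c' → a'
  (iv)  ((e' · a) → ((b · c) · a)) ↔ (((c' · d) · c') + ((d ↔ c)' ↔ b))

(i) fails at (0,0,0,0,1): the formula yields 0, g is 1.
(ii) fails at (0,0,0,0,0): the formula yields 0, g is 1.
(iv) fails at (0,0,1,0,0): the formula yields 0, g is 1.
That leaves (iii). Evaluating it on every row reproduces the table of g exactly.

iii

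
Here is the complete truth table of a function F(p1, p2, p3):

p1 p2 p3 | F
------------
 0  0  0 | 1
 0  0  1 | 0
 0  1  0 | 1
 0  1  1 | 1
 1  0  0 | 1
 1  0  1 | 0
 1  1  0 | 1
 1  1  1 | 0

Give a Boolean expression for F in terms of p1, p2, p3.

The 0-rows are (0,0,1), (1,0,1), (1,1,1). Take each as a conjunction (¬p1·¬p2·p3, p1·¬p2·p3, p1·p2·p3), form their disjunction, and complement — that gives a formula that is 1 everywhere F is.

F(p1, p2, p3) = ~((((~p1 & ~p2) & p3) | ((p1 & ~p2) & p3)) | ((p1 & p2) & p3))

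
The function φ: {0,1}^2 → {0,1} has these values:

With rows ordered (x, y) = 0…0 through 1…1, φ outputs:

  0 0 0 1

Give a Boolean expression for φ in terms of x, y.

φ(x, y) = x ∧ y

φ is 1 on exactly one input, (1,1), whose minterm is x·y. So φ is just that conjunction.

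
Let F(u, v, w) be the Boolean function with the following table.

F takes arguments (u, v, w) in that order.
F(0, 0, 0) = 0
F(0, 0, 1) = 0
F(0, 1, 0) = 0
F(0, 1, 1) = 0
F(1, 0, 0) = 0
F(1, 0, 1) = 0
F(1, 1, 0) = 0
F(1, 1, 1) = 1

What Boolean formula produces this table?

The output is 1 only when every input is 1 — the AND of all inputs.

F(u, v, w) = (u and v) and w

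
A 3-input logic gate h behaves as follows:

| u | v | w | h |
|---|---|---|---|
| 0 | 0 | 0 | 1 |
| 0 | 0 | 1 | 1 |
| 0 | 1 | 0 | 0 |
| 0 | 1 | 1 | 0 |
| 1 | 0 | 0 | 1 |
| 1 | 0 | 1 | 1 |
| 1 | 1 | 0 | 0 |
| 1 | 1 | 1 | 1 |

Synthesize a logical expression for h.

The 0-rows are (0,1,0), (0,1,1), (1,1,0). Take each as a conjunction (¬u·v·¬w, ¬u·v·w, u·v·¬w), form their disjunction, and complement — that gives a formula that is 1 everywhere h is.

h(u, v, w) = ((((u' · v) · w') + ((u' · v) · w)) + ((u · v) · w'))'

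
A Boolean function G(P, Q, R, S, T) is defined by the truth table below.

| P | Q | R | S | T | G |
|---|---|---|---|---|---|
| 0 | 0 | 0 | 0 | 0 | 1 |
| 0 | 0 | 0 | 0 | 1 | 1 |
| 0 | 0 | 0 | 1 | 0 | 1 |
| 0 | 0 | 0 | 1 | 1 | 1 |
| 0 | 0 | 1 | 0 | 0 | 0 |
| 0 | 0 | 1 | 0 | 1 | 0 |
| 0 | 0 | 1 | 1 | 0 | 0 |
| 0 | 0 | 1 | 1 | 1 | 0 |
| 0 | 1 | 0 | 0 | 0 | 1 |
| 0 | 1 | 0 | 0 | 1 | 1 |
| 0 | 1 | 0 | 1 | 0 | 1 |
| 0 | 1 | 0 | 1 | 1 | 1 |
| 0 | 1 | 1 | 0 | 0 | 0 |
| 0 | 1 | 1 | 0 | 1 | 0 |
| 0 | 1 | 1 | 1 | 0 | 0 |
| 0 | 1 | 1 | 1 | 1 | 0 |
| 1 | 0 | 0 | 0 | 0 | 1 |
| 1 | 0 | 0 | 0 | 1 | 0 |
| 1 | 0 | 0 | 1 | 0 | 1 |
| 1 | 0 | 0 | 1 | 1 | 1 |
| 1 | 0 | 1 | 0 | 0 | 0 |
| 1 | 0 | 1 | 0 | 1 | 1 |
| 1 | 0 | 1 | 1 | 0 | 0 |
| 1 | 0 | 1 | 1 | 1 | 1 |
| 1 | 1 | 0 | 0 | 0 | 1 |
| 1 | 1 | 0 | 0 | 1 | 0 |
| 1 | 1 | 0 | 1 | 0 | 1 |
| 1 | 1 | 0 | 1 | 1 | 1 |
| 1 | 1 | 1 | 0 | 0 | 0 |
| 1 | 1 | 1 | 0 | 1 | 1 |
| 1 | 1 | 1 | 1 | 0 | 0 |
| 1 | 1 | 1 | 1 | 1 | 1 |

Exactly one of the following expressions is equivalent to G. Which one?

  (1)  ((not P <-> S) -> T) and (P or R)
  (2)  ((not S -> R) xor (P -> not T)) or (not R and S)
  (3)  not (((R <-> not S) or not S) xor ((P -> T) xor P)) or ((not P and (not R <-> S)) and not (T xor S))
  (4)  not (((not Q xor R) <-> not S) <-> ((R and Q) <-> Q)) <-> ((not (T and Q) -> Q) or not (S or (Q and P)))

2

(1): at (0,0,0,0,0) it gives 0, but G = 1 — eliminated.
(3): at (0,0,1,0,0) it gives 1, but G = 0 — eliminated.
(4): at (0,0,0,0,0) it gives 0, but G = 1 — eliminated.
Only (2) survives; checking it on all 32 rows confirms it matches G.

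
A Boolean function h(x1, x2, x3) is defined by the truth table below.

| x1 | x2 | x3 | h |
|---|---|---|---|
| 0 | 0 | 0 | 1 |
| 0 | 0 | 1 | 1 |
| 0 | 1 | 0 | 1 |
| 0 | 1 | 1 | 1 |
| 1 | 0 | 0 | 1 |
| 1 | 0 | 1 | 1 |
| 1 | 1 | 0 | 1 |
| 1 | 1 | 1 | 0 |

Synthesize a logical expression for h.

h(x1, x2, x3) = ~((x1 & x2) & x3)

The output is 0 only when every input is 1 — NAND of all inputs.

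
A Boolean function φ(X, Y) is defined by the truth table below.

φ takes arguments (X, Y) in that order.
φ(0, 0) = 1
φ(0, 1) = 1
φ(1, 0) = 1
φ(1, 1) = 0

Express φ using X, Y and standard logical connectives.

The output is 0 only when every input is 1 — NAND of all inputs.

φ(X, Y) = ¬(X ∧ Y)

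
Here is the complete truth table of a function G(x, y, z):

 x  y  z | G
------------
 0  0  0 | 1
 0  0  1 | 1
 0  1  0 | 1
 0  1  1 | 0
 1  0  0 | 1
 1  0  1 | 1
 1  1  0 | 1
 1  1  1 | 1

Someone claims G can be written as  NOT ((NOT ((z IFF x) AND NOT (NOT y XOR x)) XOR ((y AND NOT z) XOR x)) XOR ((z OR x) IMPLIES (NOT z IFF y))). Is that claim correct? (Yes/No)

Yes

Evaluate NOT ((NOT ((z IFF x) AND NOT (NOT y XOR x)) XOR ((y AND NOT z) XOR x)) XOR ((z OR x) IMPLIES (NOT z IFF y))) on each row and compare to G:
  x=0, y=0, z=0: formula gives 1, G = 1 ✓
  x=0, y=0, z=1: formula gives 1, G = 1 ✓
  x=0, y=1, z=0: formula gives 1, G = 1 ✓
  x=0, y=1, z=1: formula gives 0, G = 0 ✓
  x=1, y=0, z=0: formula gives 1, G = 1 ✓
  … (the remaining 3 rows also agree.)
Every row agrees, so the formula is equivalent.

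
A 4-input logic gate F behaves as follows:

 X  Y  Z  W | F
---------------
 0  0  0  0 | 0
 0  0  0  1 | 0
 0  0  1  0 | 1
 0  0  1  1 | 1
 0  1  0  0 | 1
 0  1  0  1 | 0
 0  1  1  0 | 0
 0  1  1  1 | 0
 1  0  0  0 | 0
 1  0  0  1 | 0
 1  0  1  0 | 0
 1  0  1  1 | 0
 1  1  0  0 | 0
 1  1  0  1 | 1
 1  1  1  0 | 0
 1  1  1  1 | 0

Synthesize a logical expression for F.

The 1-rows are (0,0,1,0), (0,0,1,1), (0,1,0,0), (1,1,0,1). Each contributes one minterm — ¬X·¬Y·Z·¬W; ¬X·¬Y·Z·W; ¬X·Y·¬Z·¬W; X·Y·¬Z·W — and their disjunction is a sum-of-products form of F.

F(X, Y, Z, W) = (((((¬X ∧ ¬Y) ∧ Z) ∧ ¬W) ∨ (((¬X ∧ ¬Y) ∧ Z) ∧ W)) ∨ (((¬X ∧ Y) ∧ ¬Z) ∧ ¬W)) ∨ (((X ∧ Y) ∧ ¬Z) ∧ W)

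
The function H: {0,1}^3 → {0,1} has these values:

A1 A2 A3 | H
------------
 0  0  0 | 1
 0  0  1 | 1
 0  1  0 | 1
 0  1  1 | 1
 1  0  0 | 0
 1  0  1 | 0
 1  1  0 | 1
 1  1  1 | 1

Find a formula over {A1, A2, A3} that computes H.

H(A1, A2, A3) = NOT (((A1 AND NOT A2) AND NOT A3) OR ((A1 AND NOT A2) AND A3))

H is 0 on only 2 rows — (1,0,0), (1,0,1). Writing each as a minterm (A1·¬A2·¬A3, A1·¬A2·A3) and OR-ing them characterizes exactly where H=0, so H is the negation of that disjunction.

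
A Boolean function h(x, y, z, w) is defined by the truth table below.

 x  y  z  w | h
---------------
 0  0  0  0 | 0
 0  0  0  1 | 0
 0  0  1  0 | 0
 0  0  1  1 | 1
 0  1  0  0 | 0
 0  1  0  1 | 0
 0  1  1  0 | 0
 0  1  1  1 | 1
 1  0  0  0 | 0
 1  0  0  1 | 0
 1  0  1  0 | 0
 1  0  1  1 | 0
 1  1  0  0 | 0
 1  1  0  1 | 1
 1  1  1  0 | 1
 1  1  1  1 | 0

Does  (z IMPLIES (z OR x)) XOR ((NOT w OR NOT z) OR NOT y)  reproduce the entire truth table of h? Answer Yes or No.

Evaluate (z IMPLIES (z OR x)) XOR ((NOT w OR NOT z) OR NOT y) on each row and compare to h:
  x=0, y=0, z=0, w=0: formula gives 0, h = 0 ✓
  x=0, y=0, z=0, w=1: formula gives 0, h = 0 ✓
  x=0, y=0, z=1, w=0: formula gives 0, h = 0 ✓
  x=0, y=0, z=1, w=1: formula gives 0, but h = 1 ✗
Since they disagree at (0,0,1,1), the expression is not a correct formula for h.

No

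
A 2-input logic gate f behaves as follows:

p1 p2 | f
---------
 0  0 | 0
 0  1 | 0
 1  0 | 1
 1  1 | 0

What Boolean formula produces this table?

f(p1, p2) = p1 ∧ ¬p2

1 only at (1,0): p1 AND NOT p2.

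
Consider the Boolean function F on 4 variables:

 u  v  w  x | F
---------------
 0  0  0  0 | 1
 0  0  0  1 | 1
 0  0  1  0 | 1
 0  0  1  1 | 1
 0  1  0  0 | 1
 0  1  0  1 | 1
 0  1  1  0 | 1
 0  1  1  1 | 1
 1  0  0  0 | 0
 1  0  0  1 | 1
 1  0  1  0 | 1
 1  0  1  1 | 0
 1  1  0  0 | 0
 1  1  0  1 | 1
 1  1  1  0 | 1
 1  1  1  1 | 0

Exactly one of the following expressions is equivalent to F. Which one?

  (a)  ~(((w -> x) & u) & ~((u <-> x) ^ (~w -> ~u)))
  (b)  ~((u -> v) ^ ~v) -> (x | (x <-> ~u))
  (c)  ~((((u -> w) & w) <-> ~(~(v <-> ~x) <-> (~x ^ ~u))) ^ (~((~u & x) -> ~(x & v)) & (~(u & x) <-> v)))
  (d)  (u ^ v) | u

(b) disagrees with F on (0,0,0,0) (formula → 0, table → 1); rule it out.
(c) disagrees with F on (0,0,1,0) (formula → 0, table → 1); rule it out.
(d) disagrees with F on (0,0,0,0) (formula → 0, table → 1); rule it out.
Only (a) survives; checking it on all 16 rows confirms it matches F.

a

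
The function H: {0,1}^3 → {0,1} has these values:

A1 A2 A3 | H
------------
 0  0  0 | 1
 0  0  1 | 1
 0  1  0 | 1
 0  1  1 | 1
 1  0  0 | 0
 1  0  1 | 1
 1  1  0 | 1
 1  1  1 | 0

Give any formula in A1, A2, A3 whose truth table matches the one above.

H(A1, A2, A3) = (((A1 · A2') · A3') + ((A1 · A2) · A3))'

H is 0 on only 2 rows — (1,0,0), (1,1,1). Writing each as a minterm (A1·¬A2·¬A3, A1·A2·A3) and OR-ing them characterizes exactly where H=0, so H is the negation of that disjunction.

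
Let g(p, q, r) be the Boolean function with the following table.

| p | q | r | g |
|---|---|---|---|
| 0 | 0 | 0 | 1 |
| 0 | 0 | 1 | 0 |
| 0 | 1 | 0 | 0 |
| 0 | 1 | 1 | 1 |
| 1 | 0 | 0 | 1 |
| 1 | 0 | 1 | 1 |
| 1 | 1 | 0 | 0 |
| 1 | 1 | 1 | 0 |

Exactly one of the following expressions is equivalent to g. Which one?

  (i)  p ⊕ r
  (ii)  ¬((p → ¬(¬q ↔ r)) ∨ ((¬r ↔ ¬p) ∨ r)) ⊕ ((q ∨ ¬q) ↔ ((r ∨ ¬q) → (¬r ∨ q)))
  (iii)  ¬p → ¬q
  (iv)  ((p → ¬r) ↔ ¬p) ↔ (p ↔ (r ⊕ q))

(i) fails at (0,0,0): the formula yields 0, g is 1.
(ii) fails at (0,1,0): the formula yields 1, g is 0.
(iii) fails at (0,0,1): the formula yields 1, g is 0.
That leaves (iv). Evaluating it on every row reproduces the table of g exactly.

iv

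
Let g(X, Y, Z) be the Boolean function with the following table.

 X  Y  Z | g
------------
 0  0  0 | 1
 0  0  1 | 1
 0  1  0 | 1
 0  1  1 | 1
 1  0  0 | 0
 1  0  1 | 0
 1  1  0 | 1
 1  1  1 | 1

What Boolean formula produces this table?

g(X, Y, Z) = not (((X and not Y) and not Z) or ((X and not Y) and Z))

g is 0 on only 2 rows — (1,0,0), (1,0,1). Writing each as a minterm (X·¬Y·¬Z, X·¬Y·Z) and OR-ing them characterizes exactly where g=0, so g is the negation of that disjunction.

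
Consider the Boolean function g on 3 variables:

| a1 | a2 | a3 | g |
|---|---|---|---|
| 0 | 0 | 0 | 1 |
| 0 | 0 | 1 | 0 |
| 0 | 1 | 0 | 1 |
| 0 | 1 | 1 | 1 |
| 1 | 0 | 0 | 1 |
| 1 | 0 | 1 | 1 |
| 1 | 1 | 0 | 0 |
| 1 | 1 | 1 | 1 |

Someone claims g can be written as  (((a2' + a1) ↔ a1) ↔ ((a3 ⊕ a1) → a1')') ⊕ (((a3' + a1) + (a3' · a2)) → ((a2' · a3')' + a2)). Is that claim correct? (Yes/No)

Test each input against both g and the formula:
  a1=0, a2=0, a3=0: formula gives 1, g = 1 ✓
  a1=0, a2=0, a3=1: formula gives 0, g = 0 ✓
  a1=0, a2=1, a3=0: formula gives 1, g = 1 ✓
  a1=0, a2=1, a3=1: formula gives 1, g = 1 ✓
  a1=1, a2=0, a3=0: formula gives 1, g = 1 ✓
  … (the remaining 3 rows also agree.)
All 8 rows match — the expression computes g exactly.

Yes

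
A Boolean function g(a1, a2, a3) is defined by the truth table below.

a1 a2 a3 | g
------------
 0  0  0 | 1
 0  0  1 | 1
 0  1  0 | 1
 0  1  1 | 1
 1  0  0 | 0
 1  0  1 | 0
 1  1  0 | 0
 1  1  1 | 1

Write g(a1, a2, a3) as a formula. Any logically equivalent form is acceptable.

g(a1, a2, a3) = ¬((((a1 ∧ ¬a2) ∧ ¬a3) ∨ ((a1 ∧ ¬a2) ∧ a3)) ∨ ((a1 ∧ a2) ∧ ¬a3))

There are just 3 zero rows: (1,0,0), (1,0,1), (1,1,0). Their minterms are a1·¬a2·¬a3, a1·¬a2·a3, a1·a2·¬a3; the OR of those covers precisely the 0-outputs, and negating it yields g.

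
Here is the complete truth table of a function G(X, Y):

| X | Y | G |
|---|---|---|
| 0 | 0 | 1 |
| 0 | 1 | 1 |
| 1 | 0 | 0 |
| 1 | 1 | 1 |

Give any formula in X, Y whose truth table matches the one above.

G(X, Y) = X -> Y

This is X → Y (false only at 1,0).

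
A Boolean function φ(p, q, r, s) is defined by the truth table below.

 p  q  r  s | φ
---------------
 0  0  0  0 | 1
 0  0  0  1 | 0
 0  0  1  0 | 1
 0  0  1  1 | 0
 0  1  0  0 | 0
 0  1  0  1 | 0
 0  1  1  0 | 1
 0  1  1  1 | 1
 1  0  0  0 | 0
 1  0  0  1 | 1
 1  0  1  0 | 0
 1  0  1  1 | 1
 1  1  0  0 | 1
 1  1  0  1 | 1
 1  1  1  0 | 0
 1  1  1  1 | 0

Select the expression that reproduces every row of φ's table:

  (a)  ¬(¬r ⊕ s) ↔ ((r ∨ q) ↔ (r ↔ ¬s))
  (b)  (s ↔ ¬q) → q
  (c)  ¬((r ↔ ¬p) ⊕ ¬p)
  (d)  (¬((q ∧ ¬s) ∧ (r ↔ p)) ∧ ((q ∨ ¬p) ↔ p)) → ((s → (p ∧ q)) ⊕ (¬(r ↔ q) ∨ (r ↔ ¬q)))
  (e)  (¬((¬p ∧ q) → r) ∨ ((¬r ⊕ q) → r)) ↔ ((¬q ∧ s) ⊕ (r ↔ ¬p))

(a): at (0,0,0,0) it gives 0, but φ = 1 — eliminated.
(b): at (0,1,0,0) it gives 1, but φ = 0 — eliminated.
(c): at (0,0,0,0) it gives 0, but φ = 1 — eliminated.
(d): at (0,0,0,1) it gives 1, but φ = 0 — eliminated.
(e) is the remaining candidate, and it agrees with φ on all 16 inputs.

e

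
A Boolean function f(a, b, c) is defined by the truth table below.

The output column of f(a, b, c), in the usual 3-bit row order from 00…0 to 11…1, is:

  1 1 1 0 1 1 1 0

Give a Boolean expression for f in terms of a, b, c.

f is 0 on only 2 rows — (0,1,1), (1,1,1). Writing each as a minterm (¬a·b·c, a·b·c) and OR-ing them characterizes exactly where f=0, so f is the negation of that disjunction.

f(a, b, c) = NOT (((NOT a AND b) AND c) OR ((a AND b) AND c))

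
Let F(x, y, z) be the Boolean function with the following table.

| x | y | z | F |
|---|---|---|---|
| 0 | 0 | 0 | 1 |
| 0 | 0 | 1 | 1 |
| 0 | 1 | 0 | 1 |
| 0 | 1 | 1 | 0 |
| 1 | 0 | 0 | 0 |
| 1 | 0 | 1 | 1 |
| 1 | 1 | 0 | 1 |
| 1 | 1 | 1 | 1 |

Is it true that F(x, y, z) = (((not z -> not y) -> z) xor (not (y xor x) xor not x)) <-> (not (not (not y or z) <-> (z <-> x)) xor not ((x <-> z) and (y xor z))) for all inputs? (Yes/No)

Evaluate (((not z -> not y) -> z) xor (not (y xor x) xor not x)) <-> (not (not (not y or z) <-> (z <-> x)) xor not ((x <-> z) and (y xor z))) on each row and compare to F:
  x=0, y=0, z=0: formula gives 1, F = 1 ✓
  x=0, y=0, z=1: formula gives 1, F = 1 ✓
  x=0, y=1, z=0: formula gives 1, F = 1 ✓
  x=0, y=1, z=1: formula gives 0, F = 0 ✓
  x=1, y=0, z=0: formula gives 0, F = 0 ✓
  …and likewise for the remaining 3 rows.
Every row agrees, so the formula is equivalent.

Yes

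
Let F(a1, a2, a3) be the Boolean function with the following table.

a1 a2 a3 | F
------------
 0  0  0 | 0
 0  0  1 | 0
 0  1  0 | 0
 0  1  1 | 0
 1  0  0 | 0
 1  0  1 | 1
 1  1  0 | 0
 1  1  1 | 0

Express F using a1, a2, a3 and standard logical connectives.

F(a1, a2, a3) = (a1 AND NOT a2) AND a3

F is 1 on exactly one input, (1,0,1), whose minterm is a1·¬a2·a3. So F is just that conjunction.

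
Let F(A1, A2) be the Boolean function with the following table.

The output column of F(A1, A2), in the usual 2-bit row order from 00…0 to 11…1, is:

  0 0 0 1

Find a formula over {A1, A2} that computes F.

F(A1, A2) = A1 ∧ A2

F is 1 on exactly one input, (1,1), whose minterm is A1·A2. So F is just that conjunction.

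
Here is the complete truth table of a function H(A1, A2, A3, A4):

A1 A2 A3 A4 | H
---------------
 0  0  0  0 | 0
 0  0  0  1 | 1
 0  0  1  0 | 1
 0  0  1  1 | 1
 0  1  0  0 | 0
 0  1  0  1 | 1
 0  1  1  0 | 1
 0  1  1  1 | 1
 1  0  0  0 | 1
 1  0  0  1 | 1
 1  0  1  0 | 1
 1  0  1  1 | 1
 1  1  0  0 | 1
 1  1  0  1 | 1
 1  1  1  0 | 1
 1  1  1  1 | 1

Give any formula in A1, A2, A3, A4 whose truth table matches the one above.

There are just 2 zero rows: (0,0,0,0), (0,1,0,0). Their minterms are ¬A1·¬A2·¬A3·¬A4, ¬A1·A2·¬A3·¬A4; the OR of those covers precisely the 0-outputs, and negating it yields H.

H(A1, A2, A3, A4) = ¬((((¬A1 ∧ ¬A2) ∧ ¬A3) ∧ ¬A4) ∨ (((¬A1 ∧ A2) ∧ ¬A3) ∧ ¬A4))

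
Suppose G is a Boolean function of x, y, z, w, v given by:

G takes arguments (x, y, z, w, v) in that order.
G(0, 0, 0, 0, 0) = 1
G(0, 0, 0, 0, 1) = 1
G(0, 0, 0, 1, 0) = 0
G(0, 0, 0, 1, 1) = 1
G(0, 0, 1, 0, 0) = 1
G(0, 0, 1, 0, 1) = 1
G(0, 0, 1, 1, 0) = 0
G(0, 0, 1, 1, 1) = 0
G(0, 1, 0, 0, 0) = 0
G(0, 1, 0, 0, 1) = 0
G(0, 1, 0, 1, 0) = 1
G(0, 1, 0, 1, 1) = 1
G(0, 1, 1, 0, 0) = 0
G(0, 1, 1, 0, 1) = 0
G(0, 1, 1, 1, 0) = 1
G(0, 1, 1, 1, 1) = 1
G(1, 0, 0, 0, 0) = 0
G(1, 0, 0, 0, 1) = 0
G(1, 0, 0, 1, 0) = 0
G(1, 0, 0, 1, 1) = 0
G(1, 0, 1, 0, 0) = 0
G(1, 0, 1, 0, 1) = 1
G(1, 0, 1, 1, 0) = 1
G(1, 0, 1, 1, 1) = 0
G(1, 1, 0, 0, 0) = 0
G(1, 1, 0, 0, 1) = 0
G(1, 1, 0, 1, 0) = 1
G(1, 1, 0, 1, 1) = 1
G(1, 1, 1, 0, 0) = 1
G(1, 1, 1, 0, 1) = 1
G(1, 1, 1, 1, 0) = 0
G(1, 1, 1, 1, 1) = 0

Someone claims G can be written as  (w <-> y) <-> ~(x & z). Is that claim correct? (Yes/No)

No

Check the formula against G row by row:
  x=0, y=0, z=0, w=0, v=0: formula gives 1, G = 1 ✓
  x=0, y=0, z=0, w=0, v=1: formula gives 1, G = 1 ✓
  x=0, y=0, z=0, w=1, v=0: formula gives 0, G = 0 ✓
  x=0, y=0, z=0, w=1, v=1: formula gives 0, but G = 1 ✗
Since they disagree at (0,0,0,1,1), the expression is not a correct formula for G.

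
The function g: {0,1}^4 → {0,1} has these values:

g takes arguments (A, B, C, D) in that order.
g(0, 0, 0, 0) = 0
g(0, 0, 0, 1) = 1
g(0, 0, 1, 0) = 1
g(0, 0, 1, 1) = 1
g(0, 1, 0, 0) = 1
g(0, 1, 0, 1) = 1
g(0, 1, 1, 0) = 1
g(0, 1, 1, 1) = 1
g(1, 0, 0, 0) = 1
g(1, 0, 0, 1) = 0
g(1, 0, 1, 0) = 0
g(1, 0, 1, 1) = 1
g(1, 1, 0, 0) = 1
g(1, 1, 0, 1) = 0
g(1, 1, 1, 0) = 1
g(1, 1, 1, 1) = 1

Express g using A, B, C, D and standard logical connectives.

g(A, B, C, D) = ¬((((((¬A ∧ ¬B) ∧ ¬C) ∧ ¬D) ∨ (((A ∧ ¬B) ∧ ¬C) ∧ D)) ∨ (((A ∧ ¬B) ∧ C) ∧ ¬D)) ∨ (((A ∧ B) ∧ ¬C) ∧ D))

There are just 4 zero rows: (0,0,0,0), (1,0,0,1), (1,0,1,0), (1,1,0,1). Their minterms are ¬A·¬B·¬C·¬D, A·¬B·¬C·D, A·¬B·C·¬D, A·B·¬C·D; the OR of those covers precisely the 0-outputs, and negating it yields g.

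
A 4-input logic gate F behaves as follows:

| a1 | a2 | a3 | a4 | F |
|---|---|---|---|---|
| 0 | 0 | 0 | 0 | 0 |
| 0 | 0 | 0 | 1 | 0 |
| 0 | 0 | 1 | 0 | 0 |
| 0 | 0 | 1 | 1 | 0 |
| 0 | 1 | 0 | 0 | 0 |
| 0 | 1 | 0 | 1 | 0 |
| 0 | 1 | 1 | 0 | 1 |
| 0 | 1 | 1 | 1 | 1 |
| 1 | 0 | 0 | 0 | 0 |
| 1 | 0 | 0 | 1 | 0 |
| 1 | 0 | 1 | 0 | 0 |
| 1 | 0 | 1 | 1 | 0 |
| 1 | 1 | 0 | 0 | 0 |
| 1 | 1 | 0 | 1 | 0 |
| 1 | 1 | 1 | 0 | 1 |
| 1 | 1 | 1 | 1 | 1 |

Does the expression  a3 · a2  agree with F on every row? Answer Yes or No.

Evaluate a3 · a2 on each row and compare to F:
  a1=0, a2=0, a3=0, a4=0: formula gives 0, F = 0 ✓
  a1=0, a2=0, a3=0, a4=1: formula gives 0, F = 0 ✓
  a1=0, a2=0, a3=1, a4=0: formula gives 0, F = 0 ✓
  a1=0, a2=0, a3=1, a4=1: formula gives 0, F = 0 ✓
  …and likewise for the remaining 12 rows.
All 16 rows match — the expression computes F exactly.

Yes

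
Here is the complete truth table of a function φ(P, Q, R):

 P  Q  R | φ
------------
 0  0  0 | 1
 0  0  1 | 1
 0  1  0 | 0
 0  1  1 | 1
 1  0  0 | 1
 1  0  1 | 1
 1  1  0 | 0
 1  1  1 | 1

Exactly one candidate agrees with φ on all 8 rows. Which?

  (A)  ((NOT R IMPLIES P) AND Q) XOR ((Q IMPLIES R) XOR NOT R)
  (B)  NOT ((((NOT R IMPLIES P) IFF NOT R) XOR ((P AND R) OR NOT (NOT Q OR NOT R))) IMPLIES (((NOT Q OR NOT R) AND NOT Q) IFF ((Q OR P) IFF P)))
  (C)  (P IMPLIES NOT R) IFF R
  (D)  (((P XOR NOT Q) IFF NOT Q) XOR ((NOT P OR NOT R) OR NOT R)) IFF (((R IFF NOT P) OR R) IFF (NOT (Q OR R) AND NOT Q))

D

(A) disagrees with φ on (0,0,0) (formula → 0, table → 1); rule it out.
(B) disagrees with φ on (0,0,0) (formula → 0, table → 1); rule it out.
(C) disagrees with φ on (0,0,0) (formula → 0, table → 1); rule it out.
That leaves (D). Evaluating it on every row reproduces the table of φ exactly.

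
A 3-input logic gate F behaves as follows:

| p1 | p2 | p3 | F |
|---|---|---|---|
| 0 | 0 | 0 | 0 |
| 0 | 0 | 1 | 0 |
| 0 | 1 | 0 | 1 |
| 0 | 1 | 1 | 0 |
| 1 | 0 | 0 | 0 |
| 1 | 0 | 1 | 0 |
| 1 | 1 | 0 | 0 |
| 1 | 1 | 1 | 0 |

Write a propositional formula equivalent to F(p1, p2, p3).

F(p1, p2, p3) = (¬p1 ∧ p2) ∧ ¬p3

Only row (0,1,0) gives 1. That row's minterm ¬p1·p2·¬p3 is F directly.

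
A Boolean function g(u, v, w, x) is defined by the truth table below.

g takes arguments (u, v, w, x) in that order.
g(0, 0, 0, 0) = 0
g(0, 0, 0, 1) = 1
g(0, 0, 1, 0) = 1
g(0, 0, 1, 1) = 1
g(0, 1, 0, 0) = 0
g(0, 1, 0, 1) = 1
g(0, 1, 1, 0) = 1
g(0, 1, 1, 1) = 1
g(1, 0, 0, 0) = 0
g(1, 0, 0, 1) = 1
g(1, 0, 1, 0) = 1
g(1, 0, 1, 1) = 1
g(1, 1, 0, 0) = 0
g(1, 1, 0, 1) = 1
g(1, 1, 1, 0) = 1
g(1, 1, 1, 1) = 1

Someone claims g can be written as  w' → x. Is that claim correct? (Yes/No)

Check the formula against g row by row:
  u=0, v=0, w=0, x=0: formula gives 0, g = 0 ✓
  u=0, v=0, w=0, x=1: formula gives 1, g = 1 ✓
  u=0, v=0, w=1, x=0: formula gives 1, g = 1 ✓
  u=0, v=0, w=1, x=1: formula gives 1, g = 1 ✓
  …and likewise for the remaining 12 rows.
No disagreement on any input; they are logically equivalent.

Yes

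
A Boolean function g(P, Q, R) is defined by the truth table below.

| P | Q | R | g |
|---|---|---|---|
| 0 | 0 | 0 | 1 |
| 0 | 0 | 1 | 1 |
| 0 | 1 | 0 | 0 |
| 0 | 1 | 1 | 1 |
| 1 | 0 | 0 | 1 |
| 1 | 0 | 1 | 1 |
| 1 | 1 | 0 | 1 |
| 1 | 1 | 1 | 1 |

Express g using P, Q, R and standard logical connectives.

g(P, Q, R) = not ((not P and Q) and not R)

Only row (0,1,0) gives 0. So g is 1 everywhere except there — the complement of the minterm ¬P·Q·¬R.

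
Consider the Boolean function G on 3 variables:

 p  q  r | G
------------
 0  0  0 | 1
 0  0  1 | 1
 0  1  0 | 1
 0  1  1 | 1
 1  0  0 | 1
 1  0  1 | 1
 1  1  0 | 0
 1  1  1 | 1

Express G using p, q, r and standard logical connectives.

G(p, q, r) = NOT ((p AND q) AND NOT r)

Only row (1,1,0) gives 0. So G is 1 everywhere except there — the complement of the minterm p·q·¬r.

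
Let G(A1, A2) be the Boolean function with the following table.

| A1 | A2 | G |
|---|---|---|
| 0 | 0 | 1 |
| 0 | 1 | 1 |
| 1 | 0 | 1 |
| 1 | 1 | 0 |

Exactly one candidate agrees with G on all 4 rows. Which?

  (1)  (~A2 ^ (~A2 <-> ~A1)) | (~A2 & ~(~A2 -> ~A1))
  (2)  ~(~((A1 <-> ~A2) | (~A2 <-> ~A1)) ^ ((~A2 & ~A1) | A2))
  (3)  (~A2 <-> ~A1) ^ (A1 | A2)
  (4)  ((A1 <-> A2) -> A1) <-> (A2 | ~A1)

(1) fails at (0,0): the formula yields 0, G is 1.
(2) fails at (0,0): the formula yields 0, G is 1.
(4) fails at (0,0): the formula yields 0, G is 1.
(3) is the remaining candidate, and it agrees with G on all 4 inputs.

3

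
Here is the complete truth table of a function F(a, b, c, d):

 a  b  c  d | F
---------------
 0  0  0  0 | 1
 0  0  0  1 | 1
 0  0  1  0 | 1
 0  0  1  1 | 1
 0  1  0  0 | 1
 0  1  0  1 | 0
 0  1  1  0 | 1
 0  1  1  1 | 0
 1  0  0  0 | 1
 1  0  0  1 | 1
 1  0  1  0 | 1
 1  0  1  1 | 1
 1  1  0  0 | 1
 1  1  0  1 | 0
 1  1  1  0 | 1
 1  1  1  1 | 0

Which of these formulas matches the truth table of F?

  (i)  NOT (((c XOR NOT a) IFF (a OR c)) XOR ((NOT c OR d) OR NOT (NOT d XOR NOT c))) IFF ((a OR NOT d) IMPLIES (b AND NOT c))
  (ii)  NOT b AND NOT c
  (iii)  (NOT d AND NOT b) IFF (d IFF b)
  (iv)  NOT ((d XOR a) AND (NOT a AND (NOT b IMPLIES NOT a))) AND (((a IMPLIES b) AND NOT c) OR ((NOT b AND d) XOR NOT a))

iii

(i) disagrees with F on (0,0,0,1) (formula → 0, table → 1); rule it out.
(ii) disagrees with F on (0,0,1,0) (formula → 0, table → 1); rule it out.
(iv) disagrees with F on (0,0,0,1) (formula → 0, table → 1); rule it out.
That leaves (iii). Evaluating it on every row reproduces the table of F exactly.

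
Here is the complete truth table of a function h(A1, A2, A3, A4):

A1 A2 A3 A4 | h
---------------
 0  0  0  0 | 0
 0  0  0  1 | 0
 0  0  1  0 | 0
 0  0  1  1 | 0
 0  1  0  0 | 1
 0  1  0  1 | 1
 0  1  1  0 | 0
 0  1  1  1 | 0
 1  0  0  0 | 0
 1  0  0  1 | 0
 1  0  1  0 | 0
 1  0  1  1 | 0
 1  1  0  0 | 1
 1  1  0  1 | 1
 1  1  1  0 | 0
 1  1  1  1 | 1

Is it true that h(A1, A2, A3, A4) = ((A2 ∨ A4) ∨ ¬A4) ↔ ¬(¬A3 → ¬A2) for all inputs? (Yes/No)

Test each input against both h and the formula:
  A1=0, A2=0, A3=0, A4=0: formula gives 0, h = 0 ✓
  A1=0, A2=0, A3=0, A4=1: formula gives 0, h = 0 ✓
  A1=0, A2=0, A3=1, A4=0: formula gives 0, h = 0 ✓
  A1=0, A2=0, A3=1, A4=1: formula gives 0, h = 0 ✓
  …
  A1=1, A2=1, A3=1, A4=1: formula gives 0, but h = 1 ✗
Row (1,1,1,1) is a counterexample, so the formula is not equivalent to h.

No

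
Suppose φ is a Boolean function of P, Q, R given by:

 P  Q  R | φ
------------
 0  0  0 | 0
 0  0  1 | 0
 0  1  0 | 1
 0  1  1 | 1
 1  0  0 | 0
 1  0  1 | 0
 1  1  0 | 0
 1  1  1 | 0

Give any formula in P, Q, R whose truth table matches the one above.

φ(P, Q, R) = ((not P and Q) and not R) or ((not P and Q) and R)

φ=1 on 2 inputs: (0,1,0), (0,1,1). Reading each as a conjunction of literals (¬P·Q·¬R, ¬P·Q·R) and taking the OR gives the canonical DNF.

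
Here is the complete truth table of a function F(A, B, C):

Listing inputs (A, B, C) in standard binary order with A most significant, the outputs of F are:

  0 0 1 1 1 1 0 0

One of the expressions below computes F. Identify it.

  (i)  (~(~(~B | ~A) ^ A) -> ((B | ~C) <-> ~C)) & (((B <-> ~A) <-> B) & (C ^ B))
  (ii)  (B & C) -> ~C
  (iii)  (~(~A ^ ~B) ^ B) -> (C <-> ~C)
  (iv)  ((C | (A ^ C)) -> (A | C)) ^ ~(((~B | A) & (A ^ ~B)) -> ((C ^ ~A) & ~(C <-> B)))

(i) fails at (0,0,1): the formula yields 1, F is 0.
(ii) fails at (0,0,0): the formula yields 1, F is 0.
(iii) fails at (0,1,0): the formula yields 0, F is 1.
Only (iv) survives; checking it on all 8 rows confirms it matches F.

iv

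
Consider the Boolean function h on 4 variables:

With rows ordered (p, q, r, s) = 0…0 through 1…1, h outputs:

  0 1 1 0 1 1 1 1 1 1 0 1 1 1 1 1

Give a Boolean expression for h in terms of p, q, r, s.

h(p, q, r, s) = (((((p' · q') · r') · s') + (((p' · q') · r) · s)) + (((p · q') · r) · s'))'

There are just 3 zero rows: (0,0,0,0), (0,0,1,1), (1,0,1,0). Their minterms are ¬p·¬q·¬r·¬s, ¬p·¬q·r·s, p·¬q·r·¬s; the OR of those covers precisely the 0-outputs, and negating it yields h.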